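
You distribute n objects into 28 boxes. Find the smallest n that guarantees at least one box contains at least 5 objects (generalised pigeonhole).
n = (5 − 1)·28 + 1 = 113

By the generalised pigeonhole principle, to guarantee some box contains ≥ r objects we need more than (r − 1) · k objects total. Threshold: n = (r − 1) · k + 1. With r = 5 and k = 28: n = 4 · 28 + 1 = 112 + 1 = 113. For n = 112 = 4 · 28, we can put exactly 4 objects in every box, avoiding 5 in any single one — so 113 is tight.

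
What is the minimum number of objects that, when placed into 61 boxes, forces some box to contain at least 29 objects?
n = (29 − 1)·61 + 1 = 1709

By the generalised pigeonhole principle, to guarantee some box contains ≥ r objects we need more than (r − 1) · k objects total. Threshold: n = (r − 1) · k + 1. With r = 29 and k = 61: n = 28 · 61 + 1 = 1708 + 1 = 1709. For n = 1708 = 28 · 61, we can put exactly 28 objects in every box, avoiding 29 in any single one — so 1709 is tight.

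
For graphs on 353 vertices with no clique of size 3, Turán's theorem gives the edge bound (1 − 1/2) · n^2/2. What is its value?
Turán density bound = (1/2) · 353^2/2 = 124609/4 ≈ 31152.25

Turán's theorem: ex(n, K_{r+1}) is achieved by the complete r-partite Turán graph T(n, r) with parts as balanced as possible, and is at most (1 − 1/r) · n^2/2. For r = 2, n = 353: the density bound is (1/2) · 124609/2 = 124609/4 ≈ 31152.25. The integer-valued extremum is e(T(353, 2)) = 31152, which is strictly less than the density bound 124609/4 since 2 ∤ 353 (the parts of T(353, 2) cannot all be equal).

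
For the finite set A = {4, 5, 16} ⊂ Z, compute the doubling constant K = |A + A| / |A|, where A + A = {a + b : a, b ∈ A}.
K = |A + A| / |A| = 6/3 = 2

Enumerate A + A = {a + b : a, b ∈ A}. With |A| = 3, there are |A|^2 = 9 ordered sum pairs; collecting distinct values, A + A = {8, 9, 10, 20, 21, 32}, so |A + A| = 6. Thus K = 6/3 = 2. For comparison, the minimum possible |A + A| over all 3-element sets is 2·3 − 1 = 5 (so min K = 5/3), attained only by arithmetic progressions.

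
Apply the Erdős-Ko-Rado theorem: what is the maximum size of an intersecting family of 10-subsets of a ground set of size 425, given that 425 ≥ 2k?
max |F| = C(424, 9) = 1120486732851927584

The Erdős-Ko-Rado theorem states: for n ≥ 2k, an intersecting family of k-subsets of an n-element set has size at most C(n − 1, k − 1), with equality for 'star' families {A ⊆ [n] : |A| = k, i ∈ A} (fix an element i). For n = 425, k = 10: C(424, 9) = 1120486732851927584.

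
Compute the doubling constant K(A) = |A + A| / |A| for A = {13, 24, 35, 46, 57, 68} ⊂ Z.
K = |A + A| / |A| = 11/6

Enumerate A + A = {a + b : a, b ∈ A}. With |A| = 6, there are |A|^2 = 36 ordered sum pairs; collecting distinct values, A + A = {26, 37, 48, 59, 70, 81, 92, 103, 114, 125, 136}, so |A + A| = 11. Thus K = 11/6. Here |A + A| = 2|A| − 1 = 11, the minimum possible — so K = 11/6 is minimal, which holds iff A is an arithmetic progression.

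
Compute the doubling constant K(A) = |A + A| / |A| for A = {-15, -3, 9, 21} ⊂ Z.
K = |A + A| / |A| = 7/4

Enumerate A + A = {a + b : a, b ∈ A}. With |A| = 4, there are |A|^2 = 16 ordered sum pairs; collecting distinct values, A + A = {-30, -18, -6, 6, 18, 30, 42}, so |A + A| = 7. Thus K = 7/4. Here |A + A| = 2|A| − 1 = 7, the minimum possible — so K = 7/4 is minimal, which holds iff A is an arithmetic progression.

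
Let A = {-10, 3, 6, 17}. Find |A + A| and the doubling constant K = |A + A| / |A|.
K = |A + A| / |A| = 10/4 = 5/2

Enumerate A + A = {a + b : a, b ∈ A}. With |A| = 4, there are |A|^2 = 16 ordered sum pairs; collecting distinct values, A + A = {-20, -7, -4, 6, 7, 9, 12, 20, 23, 34}, so |A + A| = 10. Thus K = 10/4 = 5/2. For comparison, the minimum possible |A + A| over all 4-element sets is 2·4 − 1 = 7 (so min K = 7/4), attained only by arithmetic progressions.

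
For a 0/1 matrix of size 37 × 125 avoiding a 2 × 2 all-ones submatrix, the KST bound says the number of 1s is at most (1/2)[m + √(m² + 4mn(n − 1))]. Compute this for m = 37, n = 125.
z(37, 125; 2, 2) ≤ (1/2)[37 + √(37² + 4·37·125·124)] = (1/2)[37 + √2295369] = 776.0238

Kővári–Sós–Turán: let r_1, ..., r_37 be the row sums and z = Σ r_i the total number of 1s. Each pair of columns can share at most one row with both entries 1 (else a 2×2 all-ones block appears), so Σ_i C(r_i, 2) ≤ C(125, 2) = 7750. By convexity Σ_i C(r_i, 2) ≥ 37·C(z/37, 2) = z(z − 37)/(2·37), giving z² − 37z − 37·125·124 ≤ 0 and hence z ≤ (1/2)[37 + √(1369 + 4·573500)] = (1/2)[37 + √2295369] ≈ (1/2)(37 + 1515.0475) = 776.0238.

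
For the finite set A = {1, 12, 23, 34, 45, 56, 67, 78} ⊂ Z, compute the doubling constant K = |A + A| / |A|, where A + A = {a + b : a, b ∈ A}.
K = |A + A| / |A| = 15/8

Enumerate A + A = {a + b : a, b ∈ A}. With |A| = 8, there are |A|^2 = 64 ordered sum pairs; collecting distinct values, A + A = {2, 13, 24, 35, 46, 57, 68, 79, 90, 101, 112, 123, 134, 145, 156}, so |A + A| = 15. Thus K = 15/8. Here |A + A| = 2|A| − 1 = 15, the minimum possible — so K = 15/8 is minimal, which holds iff A is an arithmetic progression.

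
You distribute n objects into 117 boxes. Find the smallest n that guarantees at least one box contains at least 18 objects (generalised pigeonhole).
n = (18 − 1)·117 + 1 = 1990

By the generalised pigeonhole principle, to guarantee some box contains ≥ r objects we need more than (r − 1) · k objects total. Threshold: n = (r − 1) · k + 1. With r = 18 and k = 117: n = 17 · 117 + 1 = 1989 + 1 = 1990. For n = 1989 = 17 · 117, we can put exactly 17 objects in every box, avoiding 18 in any single one — so 1990 is tight.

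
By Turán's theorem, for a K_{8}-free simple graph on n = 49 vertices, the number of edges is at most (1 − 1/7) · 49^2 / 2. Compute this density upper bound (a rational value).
Turán density bound = (6/7) · 49^2/2 = 1029

Turán's theorem: ex(n, K_{r+1}) is achieved by the complete r-partite Turán graph T(n, r) with parts as balanced as possible, and is at most (1 − 1/r) · n^2/2. For r = 7, n = 49: the density bound is (6/7) · 2401/2 = 1029. Since 7 ∣ 49, the Turán graph T(49, 7) has parts of equal size 7, and its edge count e(T(49, 7)) = 1029 attains the density bound exactly.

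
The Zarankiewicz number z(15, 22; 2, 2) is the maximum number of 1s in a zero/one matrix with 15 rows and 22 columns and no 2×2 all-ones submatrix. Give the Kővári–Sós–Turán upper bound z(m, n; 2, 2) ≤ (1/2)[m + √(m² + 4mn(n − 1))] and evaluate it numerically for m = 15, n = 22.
z(15, 22; 2, 2) ≤ (1/2)[15 + √(15² + 4·15·22·21)] = (1/2)[15 + √27945] = 91.0838

Kővári–Sós–Turán: let r_1, ..., r_15 be the row sums and z = Σ r_i the total number of 1s. Each pair of columns can share at most one row with both entries 1 (else a 2×2 all-ones block appears), so Σ_i C(r_i, 2) ≤ C(22, 2) = 231. By convexity Σ_i C(r_i, 2) ≥ 15·C(z/15, 2) = z(z − 15)/(2·15), giving z² − 15z − 15·22·21 ≤ 0 and hence z ≤ (1/2)[15 + √(225 + 4·6930)] = (1/2)[15 + √27945] ≈ (1/2)(15 + 167.1676) = 91.0838.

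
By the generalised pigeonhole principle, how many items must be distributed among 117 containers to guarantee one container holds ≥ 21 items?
n = (21 − 1)·117 + 1 = 2341

By the generalised pigeonhole principle, to guarantee some box contains ≥ r objects we need more than (r − 1) · k objects total. Threshold: n = (r − 1) · k + 1. With r = 21 and k = 117: n = 20 · 117 + 1 = 2340 + 1 = 2341. For n = 2340 = 20 · 117, we can put exactly 20 objects in every box, avoiding 21 in any single one — so 2341 is tight.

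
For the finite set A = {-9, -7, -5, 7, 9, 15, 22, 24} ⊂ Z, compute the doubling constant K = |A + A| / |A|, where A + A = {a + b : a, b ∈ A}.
K = |A + A| / |A| = 30/8 = 15/4

Enumerate A + A = {a + b : a, b ∈ A}. With |A| = 8, there are |A|^2 = 64 ordered sum pairs; collecting distinct values, A + A = {-18, -16, -14, -12, -10, -2, 0, 2, 4, 6, 8, 10, 13, 14, 15, 16, 17, 18, 19, 22, 24, 29, 30, 31, 33, 37, 39, 44, 46, 48}, so |A + A| = 30. Thus K = 30/8 = 15/4. For comparison, the minimum possible |A + A| over all 8-element sets is 2·8 − 1 = 15 (so min K = 15/8), attained only by arithmetic progressions.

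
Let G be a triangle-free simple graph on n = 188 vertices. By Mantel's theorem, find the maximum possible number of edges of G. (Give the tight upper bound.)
ex(188, K_3) = ⌊188^2/4⌋ = 8836

Mantel (1907): a triangle-free graph on n vertices has at most ⌊n^2/4⌋ edges, with equality for the complete bipartite graph K_{⌊n/2⌋, ⌈n/2⌉}. For n = 188: ⌊188^2/4⌋ = ⌊35344/4⌋ = 8836. The extremal graph is K_{94, 94}, which has 94·94 = 8836 edges.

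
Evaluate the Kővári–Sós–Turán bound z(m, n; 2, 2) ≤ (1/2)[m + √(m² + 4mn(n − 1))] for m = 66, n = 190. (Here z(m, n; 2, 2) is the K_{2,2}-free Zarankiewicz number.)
z(66, 190; 2, 2) ≤ (1/2)[66 + √(66² + 4·66·190·189)] = (1/2)[66 + √9484596] = 1572.8536

Kővári–Sós–Turán: let r_1, ..., r_66 be the row sums and z = Σ r_i the total number of 1s. Each pair of columns can share at most one row with both entries 1 (else a 2×2 all-ones block appears), so Σ_i C(r_i, 2) ≤ C(190, 2) = 17955. By convexity Σ_i C(r_i, 2) ≥ 66·C(z/66, 2) = z(z − 66)/(2·66), giving z² − 66z − 66·190·189 ≤ 0 and hence z ≤ (1/2)[66 + √(4356 + 4·2370060)] = (1/2)[66 + √9484596] ≈ (1/2)(66 + 3079.7071) = 1572.8536.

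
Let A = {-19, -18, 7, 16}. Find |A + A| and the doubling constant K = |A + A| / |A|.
K = |A + A| / |A| = 10/4 = 5/2

Enumerate A + A = {a + b : a, b ∈ A}. With |A| = 4, there are |A|^2 = 16 ordered sum pairs; collecting distinct values, A + A = {-38, -37, -36, -12, -11, -3, -2, 14, 23, 32}, so |A + A| = 10. Thus K = 10/4 = 5/2. For comparison, the minimum possible |A + A| over all 4-element sets is 2·4 − 1 = 7 (so min K = 7/4), attained only by arithmetic progressions.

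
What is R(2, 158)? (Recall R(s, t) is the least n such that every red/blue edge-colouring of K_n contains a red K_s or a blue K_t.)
R(2, 158) = 158

R(2, k) = k for all k ≥ 2: in a 2-colouring of K_k, either some edge is red (a red K_2) or all edges are blue (a blue K_k). And K_{157} coloured all-blue has no blue K_158, so R(2, 158) > 157. Hence R(2, 158) = 158.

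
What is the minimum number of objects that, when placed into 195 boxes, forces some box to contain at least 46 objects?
n = (46 − 1)·195 + 1 = 8776

By the generalised pigeonhole principle, to guarantee some box contains ≥ r objects we need more than (r − 1) · k objects total. Threshold: n = (r − 1) · k + 1. With r = 46 and k = 195: n = 45 · 195 + 1 = 8775 + 1 = 8776. For n = 8775 = 45 · 195, we can put exactly 45 objects in every box, avoiding 46 in any single one — so 8776 is tight.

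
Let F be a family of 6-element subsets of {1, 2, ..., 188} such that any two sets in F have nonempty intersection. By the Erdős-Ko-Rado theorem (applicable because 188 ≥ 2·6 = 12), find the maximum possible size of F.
max |F| = C(187, 5) = 1805568402

The Erdős-Ko-Rado theorem states: for n ≥ 2k, an intersecting family of k-subsets of an n-element set has size at most C(n − 1, k − 1), with equality for 'star' families {A ⊆ [n] : |A| = k, i ∈ A} (fix an element i). For n = 188, k = 6: C(187, 5) = 1805568402.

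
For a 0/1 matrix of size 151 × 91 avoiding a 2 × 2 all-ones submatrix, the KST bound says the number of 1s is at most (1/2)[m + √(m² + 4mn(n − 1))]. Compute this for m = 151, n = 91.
z(151, 91; 2, 2) ≤ (1/2)[151 + √(151² + 4·151·91·90)] = (1/2)[151 + √4969561] = 1190.1256

Kővári–Sós–Turán: let r_1, ..., r_151 be the row sums and z = Σ r_i the total number of 1s. Each pair of columns can share at most one row with both entries 1 (else a 2×2 all-ones block appears), so Σ_i C(r_i, 2) ≤ C(91, 2) = 4095. By convexity Σ_i C(r_i, 2) ≥ 151·C(z/151, 2) = z(z − 151)/(2·151), giving z² − 151z − 151·91·90 ≤ 0 and hence z ≤ (1/2)[151 + √(22801 + 4·1236690)] = (1/2)[151 + √4969561] ≈ (1/2)(151 + 2229.2512) = 1190.1256.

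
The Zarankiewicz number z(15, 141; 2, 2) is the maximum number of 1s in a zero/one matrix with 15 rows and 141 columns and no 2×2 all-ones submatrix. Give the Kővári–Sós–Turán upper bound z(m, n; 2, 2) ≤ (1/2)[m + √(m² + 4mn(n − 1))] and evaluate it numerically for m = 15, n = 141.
z(15, 141; 2, 2) ≤ (1/2)[15 + √(15² + 4·15·141·140)] = (1/2)[15 + √1184625] = 551.7024

Kővári–Sós–Turán: let r_1, ..., r_15 be the row sums and z = Σ r_i the total number of 1s. Each pair of columns can share at most one row with both entries 1 (else a 2×2 all-ones block appears), so Σ_i C(r_i, 2) ≤ C(141, 2) = 9870. By convexity Σ_i C(r_i, 2) ≥ 15·C(z/15, 2) = z(z − 15)/(2·15), giving z² − 15z − 15·141·140 ≤ 0 and hence z ≤ (1/2)[15 + √(225 + 4·296100)] = (1/2)[15 + √1184625] ≈ (1/2)(15 + 1088.4048) = 551.7024.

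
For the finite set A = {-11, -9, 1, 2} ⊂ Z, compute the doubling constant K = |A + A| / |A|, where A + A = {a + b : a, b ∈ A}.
K = |A + A| / |A| = 10/4 = 5/2

Enumerate A + A = {a + b : a, b ∈ A}. With |A| = 4, there are |A|^2 = 16 ordered sum pairs; collecting distinct values, A + A = {-22, -20, -18, -10, -9, -8, -7, 2, 3, 4}, so |A + A| = 10. Thus K = 10/4 = 5/2. For comparison, the minimum possible |A + A| over all 4-element sets is 2·4 − 1 = 7 (so min K = 7/4), attained only by arithmetic progressions.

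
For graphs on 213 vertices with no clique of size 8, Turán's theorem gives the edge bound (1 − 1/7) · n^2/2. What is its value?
Turán density bound = (6/7) · 213^2/2 = 136107/7 ≈ 19443.8571

Turán's theorem: ex(n, K_{r+1}) is achieved by the complete r-partite Turán graph T(n, r) with parts as balanced as possible, and is at most (1 − 1/r) · n^2/2. For r = 7, n = 213: the density bound is (6/7) · 45369/2 = 136107/7 ≈ 19443.8571. The integer-valued extremum is e(T(213, 7)) = 19443, which is strictly less than the density bound 136107/7 since 7 ∤ 213 (the parts of T(213, 7) cannot all be equal).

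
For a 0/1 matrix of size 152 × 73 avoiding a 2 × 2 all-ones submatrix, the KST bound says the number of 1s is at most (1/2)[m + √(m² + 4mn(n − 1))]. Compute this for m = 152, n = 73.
z(152, 73; 2, 2) ≤ (1/2)[152 + √(152² + 4·152·73·72)] = (1/2)[152 + √3218752] = 973.044

Kővári–Sós–Turán: let r_1, ..., r_152 be the row sums and z = Σ r_i the total number of 1s. Each pair of columns can share at most one row with both entries 1 (else a 2×2 all-ones block appears), so Σ_i C(r_i, 2) ≤ C(73, 2) = 2628. By convexity Σ_i C(r_i, 2) ≥ 152·C(z/152, 2) = z(z − 152)/(2·152), giving z² − 152z − 152·73·72 ≤ 0 and hence z ≤ (1/2)[152 + √(23104 + 4·798912)] = (1/2)[152 + √3218752] ≈ (1/2)(152 + 1794.0881) = 973.044.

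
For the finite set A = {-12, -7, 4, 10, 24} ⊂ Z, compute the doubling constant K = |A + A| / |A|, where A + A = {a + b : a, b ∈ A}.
K = |A + A| / |A| = 15/5 = 3

Enumerate A + A = {a + b : a, b ∈ A}. With |A| = 5, there are |A|^2 = 25 ordered sum pairs; collecting distinct values, A + A = {-24, -19, -14, -8, -3, -2, 3, 8, 12, 14, 17, 20, 28, 34, 48}, so |A + A| = 15. Thus K = 15/5 = 3. For comparison, the minimum possible |A + A| over all 5-element sets is 2·5 − 1 = 9 (so min K = 9/5), attained only by arithmetic progressions.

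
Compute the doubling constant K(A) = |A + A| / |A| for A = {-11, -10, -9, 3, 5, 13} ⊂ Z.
K = |A + A| / |A| = 19/6

Enumerate A + A = {a + b : a, b ∈ A}. With |A| = 6, there are |A|^2 = 36 ordered sum pairs; collecting distinct values, A + A = {-22, -21, -20, -19, -18, -8, -7, -6, -5, -4, 2, 3, 4, 6, 8, 10, 16, 18, 26}, so |A + A| = 19. Thus K = 19/6. For comparison, the minimum possible |A + A| over all 6-element sets is 2·6 − 1 = 11 (so min K = 11/6), attained only by arithmetic progressions.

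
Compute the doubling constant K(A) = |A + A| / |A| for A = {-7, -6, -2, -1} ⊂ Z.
K = |A + A| / |A| = 9/4

Enumerate A + A = {a + b : a, b ∈ A}. With |A| = 4, there are |A|^2 = 16 ordered sum pairs; collecting distinct values, A + A = {-14, -13, -12, -9, -8, -7, -4, -3, -2}, so |A + A| = 9. Thus K = 9/4. For comparison, the minimum possible |A + A| over all 4-element sets is 2·4 − 1 = 7 (so min K = 7/4), attained only by arithmetic progressions.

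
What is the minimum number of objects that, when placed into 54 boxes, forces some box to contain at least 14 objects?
n = (14 − 1)·54 + 1 = 703

By the generalised pigeonhole principle, to guarantee some box contains ≥ r objects we need more than (r − 1) · k objects total. Threshold: n = (r − 1) · k + 1. With r = 14 and k = 54: n = 13 · 54 + 1 = 702 + 1 = 703. For n = 702 = 13 · 54, we can put exactly 13 objects in every box, avoiding 14 in any single one — so 703 is tight.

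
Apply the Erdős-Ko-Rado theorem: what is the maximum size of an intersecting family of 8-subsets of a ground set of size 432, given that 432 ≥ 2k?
max |F| = C(431, 7) = 521966528787275

The Erdős-Ko-Rado theorem states: for n ≥ 2k, an intersecting family of k-subsets of an n-element set has size at most C(n − 1, k − 1), with equality for 'star' families {A ⊆ [n] : |A| = k, i ∈ A} (fix an element i). For n = 432, k = 8: C(431, 7) = 521966528787275.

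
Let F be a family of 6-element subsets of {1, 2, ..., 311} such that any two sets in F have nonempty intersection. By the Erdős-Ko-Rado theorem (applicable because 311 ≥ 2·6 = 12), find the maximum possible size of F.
max |F| = C(310, 5) = 23096674062

Erdős-Ko-Rado (1961): when n ≥ 2k, max |F| = C(n−1, k−1). The bound is attained by the star {A : i ∈ A} for any fixed i ∈ [n]. Here C(311−1, 6−1) = C(310, 5) = 23096674062.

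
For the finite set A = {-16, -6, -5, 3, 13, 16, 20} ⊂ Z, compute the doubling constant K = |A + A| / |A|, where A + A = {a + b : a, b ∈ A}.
K = |A + A| / |A| = 27/7

Enumerate A + A = {a + b : a, b ∈ A}. With |A| = 7, there are |A|^2 = 49 ordered sum pairs; collecting distinct values, A + A = {-32, -22, -21, -13, -12, -11, -10, -3, -2, 0, 4, 6, 7, 8, 10, 11, 14, 15, 16, 19, 23, 26, 29, 32, 33, 36, 40}, so |A + A| = 27. Thus K = 27/7. For comparison, the minimum possible |A + A| over all 7-element sets is 2·7 − 1 = 13 (so min K = 13/7), attained only by arithmetic progressions.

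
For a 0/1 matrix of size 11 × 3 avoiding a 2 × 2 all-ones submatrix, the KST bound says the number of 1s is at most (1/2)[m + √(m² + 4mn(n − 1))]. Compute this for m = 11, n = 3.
z(11, 3; 2, 2) ≤ (1/2)[11 + √(11² + 4·11·3·2)] = (1/2)[11 + √385] = 15.3107

Kővári–Sós–Turán: let r_1, ..., r_11 be the row sums and z = Σ r_i the total number of 1s. Each pair of columns can share at most one row with both entries 1 (else a 2×2 all-ones block appears), so Σ_i C(r_i, 2) ≤ C(3, 2) = 3. By convexity Σ_i C(r_i, 2) ≥ 11·C(z/11, 2) = z(z − 11)/(2·11), giving z² − 11z − 11·3·2 ≤ 0 and hence z ≤ (1/2)[11 + √(121 + 4·66)] = (1/2)[11 + √385] ≈ (1/2)(11 + 19.6214) = 15.3107.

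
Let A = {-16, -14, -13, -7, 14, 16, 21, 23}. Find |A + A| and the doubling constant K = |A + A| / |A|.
K = |A + A| / |A| = 31/8

Enumerate A + A = {a + b : a, b ∈ A}. With |A| = 8, there are |A|^2 = 64 ordered sum pairs; collecting distinct values, A + A = {-32, -30, -29, -28, -27, -26, -23, -21, -20, -14, -2, 0, 1, 2, 3, 5, 7, 8, 9, 10, 14, 16, 28, 30, 32, 35, 37, 39, 42, 44, 46}, so |A + A| = 31. Thus K = 31/8. For comparison, the minimum possible |A + A| over all 8-element sets is 2·8 − 1 = 15 (so min K = 15/8), attained only by arithmetic progressions.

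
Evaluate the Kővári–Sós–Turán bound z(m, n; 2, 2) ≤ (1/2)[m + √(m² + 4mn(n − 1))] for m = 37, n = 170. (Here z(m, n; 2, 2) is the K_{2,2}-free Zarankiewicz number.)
z(37, 170; 2, 2) ≤ (1/2)[37 + √(37² + 4·37·170·169)] = (1/2)[37 + √4253409] = 1049.6897

Kővári–Sós–Turán: let r_1, ..., r_37 be the row sums and z = Σ r_i the total number of 1s. Each pair of columns can share at most one row with both entries 1 (else a 2×2 all-ones block appears), so Σ_i C(r_i, 2) ≤ C(170, 2) = 14365. By convexity Σ_i C(r_i, 2) ≥ 37·C(z/37, 2) = z(z − 37)/(2·37), giving z² − 37z − 37·170·169 ≤ 0 and hence z ≤ (1/2)[37 + √(1369 + 4·1063010)] = (1/2)[37 + √4253409] ≈ (1/2)(37 + 2062.3795) = 1049.6897.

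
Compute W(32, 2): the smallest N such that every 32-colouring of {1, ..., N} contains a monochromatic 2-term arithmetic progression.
W(32, 2) = 32 + 1 = 33

A 2-term AP is any pair of integers, so a monochromatic 2-AP exists iff some colour is used at least twice. With 32 colours, the colouring i ↦ i on {1, ..., 32} uses each colour once, avoiding any monochromatic pair, so W(32, 2) > 32. For {1, ..., 33}, pigeonhole forces two integers of the same colour, which form a monochromatic 2-AP. Hence W(32, 2) = 33.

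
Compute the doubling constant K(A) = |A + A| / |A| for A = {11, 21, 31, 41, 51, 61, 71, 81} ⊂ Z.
K = |A + A| / |A| = 15/8

Enumerate A + A = {a + b : a, b ∈ A}. With |A| = 8, there are |A|^2 = 64 ordered sum pairs; collecting distinct values, A + A = {22, 32, 42, 52, 62, 72, 82, 92, 102, 112, 122, 132, 142, 152, 162}, so |A + A| = 15. Thus K = 15/8. Here |A + A| = 2|A| − 1 = 15, the minimum possible — so K = 15/8 is minimal, which holds iff A is an arithmetic progression.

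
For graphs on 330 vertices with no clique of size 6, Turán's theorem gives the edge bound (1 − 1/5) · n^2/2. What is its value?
Turán density bound = (4/5) · 330^2/2 = 43560

Turán's theorem: ex(n, K_{r+1}) is achieved by the complete r-partite Turán graph T(n, r) with parts as balanced as possible, and is at most (1 − 1/r) · n^2/2. For r = 5, n = 330: the density bound is (4/5) · 108900/2 = 43560. Since 5 ∣ 330, the Turán graph T(330, 5) has parts of equal size 66, and its edge count e(T(330, 5)) = 43560 attains the density bound exactly.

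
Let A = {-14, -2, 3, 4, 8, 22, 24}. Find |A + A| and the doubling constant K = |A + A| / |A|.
K = |A + A| / |A| = 26/7

Enumerate A + A = {a + b : a, b ∈ A}. With |A| = 7, there are |A|^2 = 49 ordered sum pairs; collecting distinct values, A + A = {-28, -16, -11, -10, -6, -4, 1, 2, 6, 7, 8, 10, 11, 12, 16, 20, 22, 25, 26, 27, 28, 30, 32, 44, 46, 48}, so |A + A| = 26. Thus K = 26/7. For comparison, the minimum possible |A + A| over all 7-element sets is 2·7 − 1 = 13 (so min K = 13/7), attained only by arithmetic progressions.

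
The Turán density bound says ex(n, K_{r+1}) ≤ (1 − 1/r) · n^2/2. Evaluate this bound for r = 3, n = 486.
Turán density bound = (2/3) · 486^2/2 = 78732

Turán's theorem: ex(n, K_{r+1}) is achieved by the complete r-partite Turán graph T(n, r) with parts as balanced as possible, and is at most (1 − 1/r) · n^2/2. For r = 3, n = 486: the density bound is (2/3) · 236196/2 = 78732. Since 3 ∣ 486, the Turán graph T(486, 3) has parts of equal size 162, and its edge count e(T(486, 3)) = 78732 attains the density bound exactly.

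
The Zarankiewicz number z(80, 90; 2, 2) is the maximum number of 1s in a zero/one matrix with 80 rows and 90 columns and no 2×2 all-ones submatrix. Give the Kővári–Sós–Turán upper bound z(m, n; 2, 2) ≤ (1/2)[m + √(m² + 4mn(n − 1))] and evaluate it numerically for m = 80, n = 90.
z(80, 90; 2, 2) ≤ (1/2)[80 + √(80² + 4·80·90·89)] = (1/2)[80 + √2569600] = 841.4986

Kővári–Sós–Turán: let r_1, ..., r_80 be the row sums and z = Σ r_i the total number of 1s. Each pair of columns can share at most one row with both entries 1 (else a 2×2 all-ones block appears), so Σ_i C(r_i, 2) ≤ C(90, 2) = 4005. By convexity Σ_i C(r_i, 2) ≥ 80·C(z/80, 2) = z(z − 80)/(2·80), giving z² − 80z − 80·90·89 ≤ 0 and hence z ≤ (1/2)[80 + √(6400 + 4·640800)] = (1/2)[80 + √2569600] ≈ (1/2)(80 + 1602.9972) = 841.4986.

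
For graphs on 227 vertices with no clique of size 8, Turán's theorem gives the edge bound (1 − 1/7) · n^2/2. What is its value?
Turán density bound = (6/7) · 227^2/2 = 154587/7 ≈ 22083.8571

Turán's theorem: ex(n, K_{r+1}) is achieved by the complete r-partite Turán graph T(n, r) with parts as balanced as possible, and is at most (1 − 1/r) · n^2/2. For r = 7, n = 227: the density bound is (6/7) · 51529/2 = 154587/7 ≈ 22083.8571. The integer-valued extremum is e(T(227, 7)) = 22083, which is strictly less than the density bound 154587/7 since 7 ∤ 227 (the parts of T(227, 7) cannot all be equal).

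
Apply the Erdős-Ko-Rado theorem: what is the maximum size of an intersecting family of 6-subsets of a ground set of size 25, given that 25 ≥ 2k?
max |F| = C(24, 5) = 42504

The Erdős-Ko-Rado theorem states: for n ≥ 2k, an intersecting family of k-subsets of an n-element set has size at most C(n − 1, k − 1), with equality for 'star' families {A ⊆ [n] : |A| = k, i ∈ A} (fix an element i). For n = 25, k = 6: C(24, 5) = 42504.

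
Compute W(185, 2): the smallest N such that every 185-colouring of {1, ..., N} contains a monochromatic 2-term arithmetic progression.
W(185, 2) = 185 + 1 = 186

A 2-term AP is any pair of integers, so a monochromatic 2-AP exists iff some colour is used at least twice. With 185 colours, the colouring i ↦ i on {1, ..., 185} uses each colour once, avoiding any monochromatic pair, so W(185, 2) > 185. For {1, ..., 186}, pigeonhole forces two integers of the same colour, which form a monochromatic 2-AP. Hence W(185, 2) = 186.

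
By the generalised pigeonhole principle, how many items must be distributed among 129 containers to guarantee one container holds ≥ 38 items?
n = (38 − 1)·129 + 1 = 4774

By the generalised pigeonhole principle, to guarantee some box contains ≥ r objects we need more than (r − 1) · k objects total. Threshold: n = (r − 1) · k + 1. With r = 38 and k = 129: n = 37 · 129 + 1 = 4773 + 1 = 4774. For n = 4773 = 37 · 129, we can put exactly 37 objects in every box, avoiding 38 in any single one — so 4774 is tight.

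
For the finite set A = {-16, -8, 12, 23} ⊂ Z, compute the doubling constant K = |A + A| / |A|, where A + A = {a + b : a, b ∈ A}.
K = |A + A| / |A| = 10/4 = 5/2

Enumerate A + A = {a + b : a, b ∈ A}. With |A| = 4, there are |A|^2 = 16 ordered sum pairs; collecting distinct values, A + A = {-32, -24, -16, -4, 4, 7, 15, 24, 35, 46}, so |A + A| = 10. Thus K = 10/4 = 5/2. For comparison, the minimum possible |A + A| over all 4-element sets is 2·4 − 1 = 7 (so min K = 7/4), attained only by arithmetic progressions.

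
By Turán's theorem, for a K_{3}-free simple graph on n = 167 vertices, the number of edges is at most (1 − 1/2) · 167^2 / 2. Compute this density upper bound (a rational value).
Turán density bound = (1/2) · 167^2/2 = 27889/4 ≈ 6972.25

Turán's theorem: ex(n, K_{r+1}) is achieved by the complete r-partite Turán graph T(n, r) with parts as balanced as possible, and is at most (1 − 1/r) · n^2/2. For r = 2, n = 167: the density bound is (1/2) · 27889/2 = 27889/4 ≈ 6972.25. The integer-valued extremum is e(T(167, 2)) = 6972, which is strictly less than the density bound 27889/4 since 2 ∤ 167 (the parts of T(167, 2) cannot all be equal).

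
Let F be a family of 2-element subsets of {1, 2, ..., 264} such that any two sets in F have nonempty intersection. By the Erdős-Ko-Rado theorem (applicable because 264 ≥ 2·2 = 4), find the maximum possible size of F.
max |F| = C(263, 1) = 263

The Erdős-Ko-Rado theorem states: for n ≥ 2k, an intersecting family of k-subsets of an n-element set has size at most C(n − 1, k − 1), with equality for 'star' families {A ⊆ [n] : |A| = k, i ∈ A} (fix an element i). For n = 264, k = 2: C(263, 1) = 263.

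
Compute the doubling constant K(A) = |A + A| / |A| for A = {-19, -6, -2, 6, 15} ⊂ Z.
K = |A + A| / |A| = 14/5

Enumerate A + A = {a + b : a, b ∈ A}. With |A| = 5, there are |A|^2 = 25 ordered sum pairs; collecting distinct values, A + A = {-38, -25, -21, -13, -12, -8, -4, 0, 4, 9, 12, 13, 21, 30}, so |A + A| = 14. Thus K = 14/5. For comparison, the minimum possible |A + A| over all 5-element sets is 2·5 − 1 = 9 (so min K = 9/5), attained only by arithmetic progressions.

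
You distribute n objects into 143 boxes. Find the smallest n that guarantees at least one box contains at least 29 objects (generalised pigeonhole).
n = (29 − 1)·143 + 1 = 4005

By the generalised pigeonhole principle, to guarantee some box contains ≥ r objects we need more than (r − 1) · k objects total. Threshold: n = (r − 1) · k + 1. With r = 29 and k = 143: n = 28 · 143 + 1 = 4004 + 1 = 4005. For n = 4004 = 28 · 143, we can put exactly 28 objects in every box, avoiding 29 in any single one — so 4005 is tight.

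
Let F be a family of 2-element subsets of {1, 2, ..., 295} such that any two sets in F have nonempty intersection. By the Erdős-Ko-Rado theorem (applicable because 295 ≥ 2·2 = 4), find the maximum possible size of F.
max |F| = C(294, 1) = 294

The Erdős-Ko-Rado theorem states: for n ≥ 2k, an intersecting family of k-subsets of an n-element set has size at most C(n − 1, k − 1), with equality for 'star' families {A ⊆ [n] : |A| = k, i ∈ A} (fix an element i). For n = 295, k = 2: C(294, 1) = 294.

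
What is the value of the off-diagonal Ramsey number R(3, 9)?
R(3, 9) = 36

Lower bound: an explicit 2-colouring of K_{35} (typically a Paley-type or other structured construction) avoids a red K_3 and a blue K_9, showing R(3, 9) > 35.
Upper bound: the simple Erdős–Szekeres recurrence only gives R(3, 9) ≤ 37; the tight bound R(3, 9) ≤ 36 requires a sharper case analysis (or computer search) of 2-colourings of K_{36}.
Hence R(3, 9) = 36.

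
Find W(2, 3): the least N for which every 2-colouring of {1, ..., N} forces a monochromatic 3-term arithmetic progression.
W(2, 3) = 9

Lower bound: the 2-colouring RRBBRRBB of {1, ..., 8} (R at positions {1, 2, 5, 6}, B at {3, 4, 7, 8}) contains no monochromatic 3-term AP, so W(2, 3) > 8. Upper bound: a case analysis on any 2-colouring of {1, ..., 9} forces such an AP. Hence W(2, 3) = 9.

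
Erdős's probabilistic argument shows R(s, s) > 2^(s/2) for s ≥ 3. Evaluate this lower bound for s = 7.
2^(7/2) = 11.3137; so R(7, 7) > 11.3137

Colour each edge of K_n uniformly at random with red/blue. The expected number of monochromatic K_7 is C(n, 7) · 2 · 2^(−C(7,2)). If C(n, 7) · 2^(1 − C(7,2)) < 1, then with positive probability no monochromatic K_7 exists, so R(7, 7) > n. The standard estimate C(n, 7) ≤ n^7/7! shows this inequality holds whenever n ≤ 2^(7/2) (since 7! · 2^(C(7,2) − 1) > 2^(7^2/2) ≥ n^7). Hence R(7, 7) > 2^(7/2) = 11.3137.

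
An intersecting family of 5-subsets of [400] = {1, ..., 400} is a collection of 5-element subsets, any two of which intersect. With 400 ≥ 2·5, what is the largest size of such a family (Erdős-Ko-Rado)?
max |F| = C(399, 4) = 1040232501

Erdős-Ko-Rado (1961): when n ≥ 2k, max |F| = C(n−1, k−1). The bound is attained by the star {A : i ∈ A} for any fixed i ∈ [n]. Here C(400−1, 5−1) = C(399, 4) = 1040232501.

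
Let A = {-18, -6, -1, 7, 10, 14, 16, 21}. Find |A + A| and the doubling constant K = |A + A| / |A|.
K = |A + A| / |A| = 32/8 = 4

Enumerate A + A = {a + b : a, b ∈ A}. With |A| = 8, there are |A|^2 = 64 ordered sum pairs; collecting distinct values, A + A = {-36, -24, -19, -12, -11, -8, -7, -4, -2, 1, 3, 4, 6, 8, 9, 10, 13, 14, 15, 17, 20, 21, 23, 24, 26, 28, 30, 31, 32, 35, 37, 42}, so |A + A| = 32. Thus K = 32/8 = 4. For comparison, the minimum possible |A + A| over all 8-element sets is 2·8 − 1 = 15 (so min K = 15/8), attained only by arithmetic progressions.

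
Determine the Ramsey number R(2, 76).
R(2, 76) = 76

R(2, k) = k for all k ≥ 2: in a 2-colouring of K_k, either some edge is red (a red K_2) or all edges are blue (a blue K_k). And K_{75} coloured all-blue has no blue K_76, so R(2, 76) > 75. Hence R(2, 76) = 76.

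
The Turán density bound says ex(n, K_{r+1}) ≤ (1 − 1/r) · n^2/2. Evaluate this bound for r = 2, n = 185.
Turán density bound = (1/2) · 185^2/2 = 34225/4 ≈ 8556.25

Turán's theorem: ex(n, K_{r+1}) is achieved by the complete r-partite Turán graph T(n, r) with parts as balanced as possible, and is at most (1 − 1/r) · n^2/2. For r = 2, n = 185: the density bound is (1/2) · 34225/2 = 34225/4 ≈ 8556.25. The integer-valued extremum is e(T(185, 2)) = 8556, which is strictly less than the density bound 34225/4 since 2 ∤ 185 (the parts of T(185, 2) cannot all be equal).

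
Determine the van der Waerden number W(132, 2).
W(132, 2) = 132 + 1 = 133

A 2-term AP is any pair of integers, so a monochromatic 2-AP exists iff some colour is used at least twice. With 132 colours, the colouring i ↦ i on {1, ..., 132} uses each colour once, avoiding any monochromatic pair, so W(132, 2) > 132. For {1, ..., 133}, pigeonhole forces two integers of the same colour, which form a monochromatic 2-AP. Hence W(132, 2) = 133.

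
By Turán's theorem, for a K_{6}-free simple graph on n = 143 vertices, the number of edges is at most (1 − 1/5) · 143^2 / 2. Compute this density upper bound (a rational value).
Turán density bound = (4/5) · 143^2/2 = 40898/5 ≈ 8179.6

Turán's theorem: ex(n, K_{r+1}) is achieved by the complete r-partite Turán graph T(n, r) with parts as balanced as possible, and is at most (1 − 1/r) · n^2/2. For r = 5, n = 143: the density bound is (4/5) · 20449/2 = 40898/5 ≈ 8179.6. The integer-valued extremum is e(T(143, 5)) = 8179, which is strictly less than the density bound 40898/5 since 5 ∤ 143 (the parts of T(143, 5) cannot all be equal).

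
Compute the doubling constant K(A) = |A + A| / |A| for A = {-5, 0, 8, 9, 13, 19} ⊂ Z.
K = |A + A| / |A| = 20/6 = 10/3

Enumerate A + A = {a + b : a, b ∈ A}. With |A| = 6, there are |A|^2 = 36 ordered sum pairs; collecting distinct values, A + A = {-10, -5, 0, 3, 4, 8, 9, 13, 14, 16, 17, 18, 19, 21, 22, 26, 27, 28, 32, 38}, so |A + A| = 20. Thus K = 20/6 = 10/3. For comparison, the minimum possible |A + A| over all 6-element sets is 2·6 − 1 = 11 (so min K = 11/6), attained only by arithmetic progressions.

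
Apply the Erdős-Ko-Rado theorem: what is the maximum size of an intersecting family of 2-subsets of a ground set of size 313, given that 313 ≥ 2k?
max |F| = C(312, 1) = 312

The Erdős-Ko-Rado theorem states: for n ≥ 2k, an intersecting family of k-subsets of an n-element set has size at most C(n − 1, k − 1), with equality for 'star' families {A ⊆ [n] : |A| = k, i ∈ A} (fix an element i). For n = 313, k = 2: C(312, 1) = 312.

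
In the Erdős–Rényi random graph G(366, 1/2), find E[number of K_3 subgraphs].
E[# K_3] = C(366, 3) · (1/2)^C(3, 2) = 8104460 / 2^3 = 2026115/2 = 1013057.5

For each 3-subset S of vertices (there are C(366, 3) = 8104460 such S), let X_S = 1 if S induces a K_3 (all C(3, 2) = 3 edges present). Then P(X_S = 1) = (1/2)^3 = 1/8. By linearity of expectation, E[# K_3] = C(366, 3) · (1/2)^3 = 8104460 / 8 = 2026115/2 = 1013057.5.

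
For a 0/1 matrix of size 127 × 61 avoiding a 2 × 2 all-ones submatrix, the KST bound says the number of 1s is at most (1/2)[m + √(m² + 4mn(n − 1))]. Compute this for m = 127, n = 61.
z(127, 61; 2, 2) ≤ (1/2)[127 + √(127² + 4·127·61·60)] = (1/2)[127 + √1875409] = 748.2279

Kővári–Sós–Turán: let r_1, ..., r_127 be the row sums and z = Σ r_i the total number of 1s. Each pair of columns can share at most one row with both entries 1 (else a 2×2 all-ones block appears), so Σ_i C(r_i, 2) ≤ C(61, 2) = 1830. By convexity Σ_i C(r_i, 2) ≥ 127·C(z/127, 2) = z(z − 127)/(2·127), giving z² − 127z − 127·61·60 ≤ 0 and hence z ≤ (1/2)[127 + √(16129 + 4·464820)] = (1/2)[127 + √1875409] ≈ (1/2)(127 + 1369.4557) = 748.2279.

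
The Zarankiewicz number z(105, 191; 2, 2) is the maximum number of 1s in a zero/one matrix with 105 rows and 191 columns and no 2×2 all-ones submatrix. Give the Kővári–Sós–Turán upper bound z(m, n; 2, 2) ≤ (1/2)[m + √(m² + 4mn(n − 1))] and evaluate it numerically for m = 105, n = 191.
z(105, 191; 2, 2) ≤ (1/2)[105 + √(105² + 4·105·191·190)] = (1/2)[105 + √15252825] = 2005.2433

Kővári–Sós–Turán: let r_1, ..., r_105 be the row sums and z = Σ r_i the total number of 1s. Each pair of columns can share at most one row with both entries 1 (else a 2×2 all-ones block appears), so Σ_i C(r_i, 2) ≤ C(191, 2) = 18145. By convexity Σ_i C(r_i, 2) ≥ 105·C(z/105, 2) = z(z − 105)/(2·105), giving z² − 105z − 105·191·190 ≤ 0 and hence z ≤ (1/2)[105 + √(11025 + 4·3810450)] = (1/2)[105 + √15252825] ≈ (1/2)(105 + 3905.4865) = 2005.2433.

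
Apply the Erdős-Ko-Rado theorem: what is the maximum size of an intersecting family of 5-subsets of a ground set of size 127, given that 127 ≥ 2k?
max |F| = C(126, 4) = 10009125

The Erdős-Ko-Rado theorem states: for n ≥ 2k, an intersecting family of k-subsets of an n-element set has size at most C(n − 1, k − 1), with equality for 'star' families {A ⊆ [n] : |A| = k, i ∈ A} (fix an element i). For n = 127, k = 5: C(126, 4) = 10009125.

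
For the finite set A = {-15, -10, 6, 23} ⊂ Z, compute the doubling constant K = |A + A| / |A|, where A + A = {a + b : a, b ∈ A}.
K = |A + A| / |A| = 10/4 = 5/2

Enumerate A + A = {a + b : a, b ∈ A}. With |A| = 4, there are |A|^2 = 16 ordered sum pairs; collecting distinct values, A + A = {-30, -25, -20, -9, -4, 8, 12, 13, 29, 46}, so |A + A| = 10. Thus K = 10/4 = 5/2. For comparison, the minimum possible |A + A| over all 4-element sets is 2·4 − 1 = 7 (so min K = 7/4), attained only by arithmetic progressions.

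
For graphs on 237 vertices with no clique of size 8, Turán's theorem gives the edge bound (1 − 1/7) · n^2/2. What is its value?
Turán density bound = (6/7) · 237^2/2 = 168507/7 ≈ 24072.4286

Turán's theorem: ex(n, K_{r+1}) is achieved by the complete r-partite Turán graph T(n, r) with parts as balanced as possible, and is at most (1 − 1/r) · n^2/2. For r = 7, n = 237: the density bound is (6/7) · 56169/2 = 168507/7 ≈ 24072.4286. The integer-valued extremum is e(T(237, 7)) = 24072, which is strictly less than the density bound 168507/7 since 7 ∤ 237 (the parts of T(237, 7) cannot all be equal).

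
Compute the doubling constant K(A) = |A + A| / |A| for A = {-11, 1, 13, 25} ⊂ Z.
K = |A + A| / |A| = 7/4

Enumerate A + A = {a + b : a, b ∈ A}. With |A| = 4, there are |A|^2 = 16 ordered sum pairs; collecting distinct values, A + A = {-22, -10, 2, 14, 26, 38, 50}, so |A + A| = 7. Thus K = 7/4. Here |A + A| = 2|A| − 1 = 7, the minimum possible — so K = 7/4 is minimal, which holds iff A is an arithmetic progression.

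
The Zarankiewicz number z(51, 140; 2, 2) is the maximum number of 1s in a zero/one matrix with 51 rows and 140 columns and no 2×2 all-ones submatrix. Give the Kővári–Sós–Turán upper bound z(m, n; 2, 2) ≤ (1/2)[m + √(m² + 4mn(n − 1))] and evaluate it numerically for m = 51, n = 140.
z(51, 140; 2, 2) ≤ (1/2)[51 + √(51² + 4·51·140·139)] = (1/2)[51 + √3972441] = 1022.0492

Kővári–Sós–Turán: let r_1, ..., r_51 be the row sums and z = Σ r_i the total number of 1s. Each pair of columns can share at most one row with both entries 1 (else a 2×2 all-ones block appears), so Σ_i C(r_i, 2) ≤ C(140, 2) = 9730. By convexity Σ_i C(r_i, 2) ≥ 51·C(z/51, 2) = z(z − 51)/(2·51), giving z² − 51z − 51·140·139 ≤ 0 and hence z ≤ (1/2)[51 + √(2601 + 4·992460)] = (1/2)[51 + √3972441] ≈ (1/2)(51 + 1993.0983) = 1022.0492.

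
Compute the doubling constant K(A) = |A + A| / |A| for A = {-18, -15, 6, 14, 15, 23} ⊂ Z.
K = |A + A| / |A| = 20/6 = 10/3

Enumerate A + A = {a + b : a, b ∈ A}. With |A| = 6, there are |A|^2 = 36 ordered sum pairs; collecting distinct values, A + A = {-36, -33, -30, -12, -9, -4, -3, -1, 0, 5, 8, 12, 20, 21, 28, 29, 30, 37, 38, 46}, so |A + A| = 20. Thus K = 20/6 = 10/3. For comparison, the minimum possible |A + A| over all 6-element sets is 2·6 − 1 = 11 (so min K = 11/6), attained only by arithmetic progressions.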